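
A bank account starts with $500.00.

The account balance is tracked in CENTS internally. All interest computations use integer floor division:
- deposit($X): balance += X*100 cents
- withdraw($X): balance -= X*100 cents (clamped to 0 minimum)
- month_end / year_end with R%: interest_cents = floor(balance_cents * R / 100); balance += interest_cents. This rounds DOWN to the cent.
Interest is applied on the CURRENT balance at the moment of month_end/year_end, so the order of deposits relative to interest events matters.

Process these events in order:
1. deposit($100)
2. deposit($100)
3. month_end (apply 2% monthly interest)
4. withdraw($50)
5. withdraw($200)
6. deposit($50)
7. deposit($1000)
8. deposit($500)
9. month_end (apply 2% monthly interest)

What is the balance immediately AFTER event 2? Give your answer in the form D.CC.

After 1 (deposit($100)): balance=$600.00 total_interest=$0.00
After 2 (deposit($100)): balance=$700.00 total_interest=$0.00

Answer: 700.00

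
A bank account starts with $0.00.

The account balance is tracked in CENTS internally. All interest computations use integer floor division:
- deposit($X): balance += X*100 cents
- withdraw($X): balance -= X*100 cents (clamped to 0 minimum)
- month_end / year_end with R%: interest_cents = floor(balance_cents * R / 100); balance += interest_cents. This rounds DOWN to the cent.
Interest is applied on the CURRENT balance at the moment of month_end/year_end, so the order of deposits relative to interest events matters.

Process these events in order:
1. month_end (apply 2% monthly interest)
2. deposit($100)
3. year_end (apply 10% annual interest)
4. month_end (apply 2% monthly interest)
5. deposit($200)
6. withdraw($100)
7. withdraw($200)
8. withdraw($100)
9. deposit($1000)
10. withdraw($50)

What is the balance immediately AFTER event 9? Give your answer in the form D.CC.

Answer: 1000.00

Derivation:
After 1 (month_end (apply 2% monthly interest)): balance=$0.00 total_interest=$0.00
After 2 (deposit($100)): balance=$100.00 total_interest=$0.00
After 3 (year_end (apply 10% annual interest)): balance=$110.00 total_interest=$10.00
After 4 (month_end (apply 2% monthly interest)): balance=$112.20 total_interest=$12.20
After 5 (deposit($200)): balance=$312.20 total_interest=$12.20
After 6 (withdraw($100)): balance=$212.20 total_interest=$12.20
After 7 (withdraw($200)): balance=$12.20 total_interest=$12.20
After 8 (withdraw($100)): balance=$0.00 total_interest=$12.20
After 9 (deposit($1000)): balance=$1000.00 total_interest=$12.20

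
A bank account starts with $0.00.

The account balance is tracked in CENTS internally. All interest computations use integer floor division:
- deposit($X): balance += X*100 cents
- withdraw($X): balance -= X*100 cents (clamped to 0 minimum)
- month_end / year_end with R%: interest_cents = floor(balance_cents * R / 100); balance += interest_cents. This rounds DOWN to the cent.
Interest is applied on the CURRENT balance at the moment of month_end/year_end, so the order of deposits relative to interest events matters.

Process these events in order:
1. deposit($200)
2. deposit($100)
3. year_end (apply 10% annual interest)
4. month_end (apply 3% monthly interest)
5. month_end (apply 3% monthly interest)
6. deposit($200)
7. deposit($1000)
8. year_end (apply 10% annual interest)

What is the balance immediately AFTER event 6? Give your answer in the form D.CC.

Answer: 550.09

Derivation:
After 1 (deposit($200)): balance=$200.00 total_interest=$0.00
After 2 (deposit($100)): balance=$300.00 total_interest=$0.00
After 3 (year_end (apply 10% annual interest)): balance=$330.00 total_interest=$30.00
After 4 (month_end (apply 3% monthly interest)): balance=$339.90 total_interest=$39.90
After 5 (month_end (apply 3% monthly interest)): balance=$350.09 total_interest=$50.09
After 6 (deposit($200)): balance=$550.09 total_interest=$50.09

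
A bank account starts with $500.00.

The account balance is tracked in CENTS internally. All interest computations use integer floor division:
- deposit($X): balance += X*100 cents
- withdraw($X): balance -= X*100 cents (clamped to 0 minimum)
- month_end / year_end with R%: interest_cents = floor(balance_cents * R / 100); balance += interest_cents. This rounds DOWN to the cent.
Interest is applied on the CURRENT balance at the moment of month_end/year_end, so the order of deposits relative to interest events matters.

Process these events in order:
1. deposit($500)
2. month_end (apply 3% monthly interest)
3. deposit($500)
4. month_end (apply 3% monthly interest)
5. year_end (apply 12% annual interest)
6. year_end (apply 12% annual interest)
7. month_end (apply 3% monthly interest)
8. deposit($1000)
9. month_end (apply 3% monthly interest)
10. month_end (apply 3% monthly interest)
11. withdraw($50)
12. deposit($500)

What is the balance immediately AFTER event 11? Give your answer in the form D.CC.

After 1 (deposit($500)): balance=$1000.00 total_interest=$0.00
After 2 (month_end (apply 3% monthly interest)): balance=$1030.00 total_interest=$30.00
After 3 (deposit($500)): balance=$1530.00 total_interest=$30.00
After 4 (month_end (apply 3% monthly interest)): balance=$1575.90 total_interest=$75.90
After 5 (year_end (apply 12% annual interest)): balance=$1765.00 total_interest=$265.00
After 6 (year_end (apply 12% annual interest)): balance=$1976.80 total_interest=$476.80
After 7 (month_end (apply 3% monthly interest)): balance=$2036.10 total_interest=$536.10
After 8 (deposit($1000)): balance=$3036.10 total_interest=$536.10
After 9 (month_end (apply 3% monthly interest)): balance=$3127.18 total_interest=$627.18
After 10 (month_end (apply 3% monthly interest)): balance=$3220.99 total_interest=$720.99
After 11 (withdraw($50)): balance=$3170.99 total_interest=$720.99

Answer: 3170.99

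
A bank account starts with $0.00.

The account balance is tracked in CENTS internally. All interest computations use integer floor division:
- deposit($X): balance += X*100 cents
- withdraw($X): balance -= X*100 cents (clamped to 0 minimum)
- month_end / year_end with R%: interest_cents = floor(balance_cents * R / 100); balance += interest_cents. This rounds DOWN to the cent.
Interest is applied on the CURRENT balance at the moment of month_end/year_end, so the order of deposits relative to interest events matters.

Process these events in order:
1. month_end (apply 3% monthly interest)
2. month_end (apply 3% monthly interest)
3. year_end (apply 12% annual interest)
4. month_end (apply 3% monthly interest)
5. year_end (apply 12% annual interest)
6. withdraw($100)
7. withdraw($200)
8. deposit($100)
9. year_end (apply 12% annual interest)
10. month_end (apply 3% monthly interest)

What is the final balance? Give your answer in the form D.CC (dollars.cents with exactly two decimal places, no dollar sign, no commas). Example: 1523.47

After 1 (month_end (apply 3% monthly interest)): balance=$0.00 total_interest=$0.00
After 2 (month_end (apply 3% monthly interest)): balance=$0.00 total_interest=$0.00
After 3 (year_end (apply 12% annual interest)): balance=$0.00 total_interest=$0.00
After 4 (month_end (apply 3% monthly interest)): balance=$0.00 total_interest=$0.00
After 5 (year_end (apply 12% annual interest)): balance=$0.00 total_interest=$0.00
After 6 (withdraw($100)): balance=$0.00 total_interest=$0.00
After 7 (withdraw($200)): balance=$0.00 total_interest=$0.00
After 8 (deposit($100)): balance=$100.00 total_interest=$0.00
After 9 (year_end (apply 12% annual interest)): balance=$112.00 total_interest=$12.00
After 10 (month_end (apply 3% monthly interest)): balance=$115.36 total_interest=$15.36

Answer: 115.36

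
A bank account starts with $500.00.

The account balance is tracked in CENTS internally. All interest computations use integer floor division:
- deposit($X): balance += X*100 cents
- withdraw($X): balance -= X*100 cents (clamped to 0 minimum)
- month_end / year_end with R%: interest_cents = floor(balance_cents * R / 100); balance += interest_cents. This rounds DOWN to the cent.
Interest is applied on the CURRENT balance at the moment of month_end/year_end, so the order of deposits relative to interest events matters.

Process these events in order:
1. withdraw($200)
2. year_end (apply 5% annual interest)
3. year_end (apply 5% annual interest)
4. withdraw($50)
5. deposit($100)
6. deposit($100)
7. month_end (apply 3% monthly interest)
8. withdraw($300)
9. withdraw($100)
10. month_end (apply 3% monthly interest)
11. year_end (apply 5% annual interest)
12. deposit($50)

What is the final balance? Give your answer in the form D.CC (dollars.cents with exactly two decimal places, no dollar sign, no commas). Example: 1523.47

After 1 (withdraw($200)): balance=$300.00 total_interest=$0.00
After 2 (year_end (apply 5% annual interest)): balance=$315.00 total_interest=$15.00
After 3 (year_end (apply 5% annual interest)): balance=$330.75 total_interest=$30.75
After 4 (withdraw($50)): balance=$280.75 total_interest=$30.75
After 5 (deposit($100)): balance=$380.75 total_interest=$30.75
After 6 (deposit($100)): balance=$480.75 total_interest=$30.75
After 7 (month_end (apply 3% monthly interest)): balance=$495.17 total_interest=$45.17
After 8 (withdraw($300)): balance=$195.17 total_interest=$45.17
After 9 (withdraw($100)): balance=$95.17 total_interest=$45.17
After 10 (month_end (apply 3% monthly interest)): balance=$98.02 total_interest=$48.02
After 11 (year_end (apply 5% annual interest)): balance=$102.92 total_interest=$52.92
After 12 (deposit($50)): balance=$152.92 total_interest=$52.92

Answer: 152.92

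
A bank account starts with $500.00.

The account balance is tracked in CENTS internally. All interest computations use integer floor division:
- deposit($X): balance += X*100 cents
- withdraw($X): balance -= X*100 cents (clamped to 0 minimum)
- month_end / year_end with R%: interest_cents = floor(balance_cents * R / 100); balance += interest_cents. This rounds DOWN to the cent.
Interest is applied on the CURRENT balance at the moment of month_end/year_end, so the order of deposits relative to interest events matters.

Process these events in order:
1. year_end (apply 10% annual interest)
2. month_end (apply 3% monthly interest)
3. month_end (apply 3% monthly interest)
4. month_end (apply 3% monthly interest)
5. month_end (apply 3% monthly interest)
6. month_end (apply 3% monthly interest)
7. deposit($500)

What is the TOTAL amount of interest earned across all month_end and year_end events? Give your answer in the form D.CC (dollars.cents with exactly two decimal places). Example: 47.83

After 1 (year_end (apply 10% annual interest)): balance=$550.00 total_interest=$50.00
After 2 (month_end (apply 3% monthly interest)): balance=$566.50 total_interest=$66.50
After 3 (month_end (apply 3% monthly interest)): balance=$583.49 total_interest=$83.49
After 4 (month_end (apply 3% monthly interest)): balance=$600.99 total_interest=$100.99
After 5 (month_end (apply 3% monthly interest)): balance=$619.01 total_interest=$119.01
After 6 (month_end (apply 3% monthly interest)): balance=$637.58 total_interest=$137.58
After 7 (deposit($500)): balance=$1137.58 total_interest=$137.58

Answer: 137.58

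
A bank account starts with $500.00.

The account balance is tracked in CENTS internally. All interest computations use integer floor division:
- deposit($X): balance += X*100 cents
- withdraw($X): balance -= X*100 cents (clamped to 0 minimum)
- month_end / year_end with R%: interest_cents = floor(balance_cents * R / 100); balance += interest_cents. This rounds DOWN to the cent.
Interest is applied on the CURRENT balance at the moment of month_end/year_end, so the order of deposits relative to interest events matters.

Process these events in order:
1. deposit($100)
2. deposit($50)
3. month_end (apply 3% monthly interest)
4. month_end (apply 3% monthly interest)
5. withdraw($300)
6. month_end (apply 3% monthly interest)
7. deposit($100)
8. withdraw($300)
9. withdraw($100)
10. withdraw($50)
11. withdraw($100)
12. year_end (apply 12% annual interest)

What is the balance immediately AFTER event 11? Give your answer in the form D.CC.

Answer: 0.00

Derivation:
After 1 (deposit($100)): balance=$600.00 total_interest=$0.00
After 2 (deposit($50)): balance=$650.00 total_interest=$0.00
After 3 (month_end (apply 3% monthly interest)): balance=$669.50 total_interest=$19.50
After 4 (month_end (apply 3% monthly interest)): balance=$689.58 total_interest=$39.58
After 5 (withdraw($300)): balance=$389.58 total_interest=$39.58
After 6 (month_end (apply 3% monthly interest)): balance=$401.26 total_interest=$51.26
After 7 (deposit($100)): balance=$501.26 total_interest=$51.26
After 8 (withdraw($300)): balance=$201.26 total_interest=$51.26
After 9 (withdraw($100)): balance=$101.26 total_interest=$51.26
After 10 (withdraw($50)): balance=$51.26 total_interest=$51.26
After 11 (withdraw($100)): balance=$0.00 total_interest=$51.26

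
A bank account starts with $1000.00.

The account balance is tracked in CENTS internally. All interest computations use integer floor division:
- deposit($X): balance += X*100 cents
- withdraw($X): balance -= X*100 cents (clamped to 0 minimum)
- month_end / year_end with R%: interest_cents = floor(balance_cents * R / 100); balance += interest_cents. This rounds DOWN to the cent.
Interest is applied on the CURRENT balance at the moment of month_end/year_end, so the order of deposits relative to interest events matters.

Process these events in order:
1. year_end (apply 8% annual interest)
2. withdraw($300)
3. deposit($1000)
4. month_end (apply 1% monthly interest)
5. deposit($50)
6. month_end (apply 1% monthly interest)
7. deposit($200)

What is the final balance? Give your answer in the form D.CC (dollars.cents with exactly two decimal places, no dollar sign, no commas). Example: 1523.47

Answer: 2066.27

Derivation:
After 1 (year_end (apply 8% annual interest)): balance=$1080.00 total_interest=$80.00
After 2 (withdraw($300)): balance=$780.00 total_interest=$80.00
After 3 (deposit($1000)): balance=$1780.00 total_interest=$80.00
After 4 (month_end (apply 1% monthly interest)): balance=$1797.80 total_interest=$97.80
After 5 (deposit($50)): balance=$1847.80 total_interest=$97.80
After 6 (month_end (apply 1% monthly interest)): balance=$1866.27 total_interest=$116.27
After 7 (deposit($200)): balance=$2066.27 total_interest=$116.27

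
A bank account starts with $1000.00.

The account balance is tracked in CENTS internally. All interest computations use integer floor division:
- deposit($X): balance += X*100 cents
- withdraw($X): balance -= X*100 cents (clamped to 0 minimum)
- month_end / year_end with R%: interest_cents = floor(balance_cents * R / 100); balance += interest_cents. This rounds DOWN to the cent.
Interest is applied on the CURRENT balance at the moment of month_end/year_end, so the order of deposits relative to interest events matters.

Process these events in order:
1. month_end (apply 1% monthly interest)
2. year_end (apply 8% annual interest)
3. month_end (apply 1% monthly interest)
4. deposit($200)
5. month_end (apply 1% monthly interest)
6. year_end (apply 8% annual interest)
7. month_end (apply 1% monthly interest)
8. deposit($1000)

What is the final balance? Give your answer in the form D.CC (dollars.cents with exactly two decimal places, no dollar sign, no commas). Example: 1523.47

Answer: 2434.07

Derivation:
After 1 (month_end (apply 1% monthly interest)): balance=$1010.00 total_interest=$10.00
After 2 (year_end (apply 8% annual interest)): balance=$1090.80 total_interest=$90.80
After 3 (month_end (apply 1% monthly interest)): balance=$1101.70 total_interest=$101.70
After 4 (deposit($200)): balance=$1301.70 total_interest=$101.70
After 5 (month_end (apply 1% monthly interest)): balance=$1314.71 total_interest=$114.71
After 6 (year_end (apply 8% annual interest)): balance=$1419.88 total_interest=$219.88
After 7 (month_end (apply 1% monthly interest)): balance=$1434.07 total_interest=$234.07
After 8 (deposit($1000)): balance=$2434.07 total_interest=$234.07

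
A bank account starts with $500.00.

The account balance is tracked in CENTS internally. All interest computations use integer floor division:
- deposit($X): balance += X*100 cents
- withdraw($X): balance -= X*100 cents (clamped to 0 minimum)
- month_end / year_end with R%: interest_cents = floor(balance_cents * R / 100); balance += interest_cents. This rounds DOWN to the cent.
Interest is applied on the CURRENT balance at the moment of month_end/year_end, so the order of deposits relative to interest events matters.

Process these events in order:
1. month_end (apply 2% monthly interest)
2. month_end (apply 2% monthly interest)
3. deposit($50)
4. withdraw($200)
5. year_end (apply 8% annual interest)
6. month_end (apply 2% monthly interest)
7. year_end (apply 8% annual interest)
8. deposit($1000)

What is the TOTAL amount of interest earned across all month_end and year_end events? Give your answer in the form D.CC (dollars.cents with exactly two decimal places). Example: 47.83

Answer: 90.42

Derivation:
After 1 (month_end (apply 2% monthly interest)): balance=$510.00 total_interest=$10.00
After 2 (month_end (apply 2% monthly interest)): balance=$520.20 total_interest=$20.20
After 3 (deposit($50)): balance=$570.20 total_interest=$20.20
After 4 (withdraw($200)): balance=$370.20 total_interest=$20.20
After 5 (year_end (apply 8% annual interest)): balance=$399.81 total_interest=$49.81
After 6 (month_end (apply 2% monthly interest)): balance=$407.80 total_interest=$57.80
After 7 (year_end (apply 8% annual interest)): balance=$440.42 total_interest=$90.42
After 8 (deposit($1000)): balance=$1440.42 total_interest=$90.42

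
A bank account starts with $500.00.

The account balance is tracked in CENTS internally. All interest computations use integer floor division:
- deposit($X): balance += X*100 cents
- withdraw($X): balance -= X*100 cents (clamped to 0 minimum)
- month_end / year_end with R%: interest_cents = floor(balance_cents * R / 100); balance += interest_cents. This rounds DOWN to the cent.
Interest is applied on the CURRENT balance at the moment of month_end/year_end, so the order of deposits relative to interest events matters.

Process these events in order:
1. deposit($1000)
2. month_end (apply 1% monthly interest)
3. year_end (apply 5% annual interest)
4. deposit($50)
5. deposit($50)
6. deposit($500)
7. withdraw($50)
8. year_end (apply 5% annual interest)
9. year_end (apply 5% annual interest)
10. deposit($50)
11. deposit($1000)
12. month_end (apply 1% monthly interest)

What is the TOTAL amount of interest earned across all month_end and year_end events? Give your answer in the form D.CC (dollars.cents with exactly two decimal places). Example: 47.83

Answer: 344.26

Derivation:
After 1 (deposit($1000)): balance=$1500.00 total_interest=$0.00
After 2 (month_end (apply 1% monthly interest)): balance=$1515.00 total_interest=$15.00
After 3 (year_end (apply 5% annual interest)): balance=$1590.75 total_interest=$90.75
After 4 (deposit($50)): balance=$1640.75 total_interest=$90.75
After 5 (deposit($50)): balance=$1690.75 total_interest=$90.75
After 6 (deposit($500)): balance=$2190.75 total_interest=$90.75
After 7 (withdraw($50)): balance=$2140.75 total_interest=$90.75
After 8 (year_end (apply 5% annual interest)): balance=$2247.78 total_interest=$197.78
After 9 (year_end (apply 5% annual interest)): balance=$2360.16 total_interest=$310.16
After 10 (deposit($50)): balance=$2410.16 total_interest=$310.16
After 11 (deposit($1000)): balance=$3410.16 total_interest=$310.16
After 12 (month_end (apply 1% monthly interest)): balance=$3444.26 total_interest=$344.26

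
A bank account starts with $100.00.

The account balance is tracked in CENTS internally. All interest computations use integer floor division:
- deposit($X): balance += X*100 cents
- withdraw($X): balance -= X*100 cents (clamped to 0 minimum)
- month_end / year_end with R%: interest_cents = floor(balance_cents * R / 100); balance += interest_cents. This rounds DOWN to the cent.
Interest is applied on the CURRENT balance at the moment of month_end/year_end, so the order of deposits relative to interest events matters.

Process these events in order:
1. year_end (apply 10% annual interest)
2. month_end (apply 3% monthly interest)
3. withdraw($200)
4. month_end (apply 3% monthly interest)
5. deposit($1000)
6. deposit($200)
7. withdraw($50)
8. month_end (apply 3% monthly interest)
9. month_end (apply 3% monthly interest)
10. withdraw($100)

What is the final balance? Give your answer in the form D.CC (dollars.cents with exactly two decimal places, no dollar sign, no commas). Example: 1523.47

After 1 (year_end (apply 10% annual interest)): balance=$110.00 total_interest=$10.00
After 2 (month_end (apply 3% monthly interest)): balance=$113.30 total_interest=$13.30
After 3 (withdraw($200)): balance=$0.00 total_interest=$13.30
After 4 (month_end (apply 3% monthly interest)): balance=$0.00 total_interest=$13.30
After 5 (deposit($1000)): balance=$1000.00 total_interest=$13.30
After 6 (deposit($200)): balance=$1200.00 total_interest=$13.30
After 7 (withdraw($50)): balance=$1150.00 total_interest=$13.30
After 8 (month_end (apply 3% monthly interest)): balance=$1184.50 total_interest=$47.80
After 9 (month_end (apply 3% monthly interest)): balance=$1220.03 total_interest=$83.33
After 10 (withdraw($100)): balance=$1120.03 total_interest=$83.33

Answer: 1120.03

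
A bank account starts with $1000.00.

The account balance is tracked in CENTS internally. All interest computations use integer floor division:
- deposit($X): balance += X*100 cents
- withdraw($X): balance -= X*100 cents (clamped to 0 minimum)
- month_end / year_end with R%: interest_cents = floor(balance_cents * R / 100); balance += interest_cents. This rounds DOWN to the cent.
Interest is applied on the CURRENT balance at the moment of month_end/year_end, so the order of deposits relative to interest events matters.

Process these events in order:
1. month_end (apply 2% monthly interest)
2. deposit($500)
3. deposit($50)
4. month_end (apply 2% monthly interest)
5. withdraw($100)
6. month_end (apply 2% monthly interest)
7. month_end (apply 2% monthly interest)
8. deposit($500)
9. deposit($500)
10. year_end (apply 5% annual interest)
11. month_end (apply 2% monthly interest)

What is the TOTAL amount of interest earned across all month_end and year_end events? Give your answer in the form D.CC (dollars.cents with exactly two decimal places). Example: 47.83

Answer: 293.94

Derivation:
After 1 (month_end (apply 2% monthly interest)): balance=$1020.00 total_interest=$20.00
After 2 (deposit($500)): balance=$1520.00 total_interest=$20.00
After 3 (deposit($50)): balance=$1570.00 total_interest=$20.00
After 4 (month_end (apply 2% monthly interest)): balance=$1601.40 total_interest=$51.40
After 5 (withdraw($100)): balance=$1501.40 total_interest=$51.40
After 6 (month_end (apply 2% monthly interest)): balance=$1531.42 total_interest=$81.42
After 7 (month_end (apply 2% monthly interest)): balance=$1562.04 total_interest=$112.04
After 8 (deposit($500)): balance=$2062.04 total_interest=$112.04
After 9 (deposit($500)): balance=$2562.04 total_interest=$112.04
After 10 (year_end (apply 5% annual interest)): balance=$2690.14 total_interest=$240.14
After 11 (month_end (apply 2% monthly interest)): balance=$2743.94 total_interest=$293.94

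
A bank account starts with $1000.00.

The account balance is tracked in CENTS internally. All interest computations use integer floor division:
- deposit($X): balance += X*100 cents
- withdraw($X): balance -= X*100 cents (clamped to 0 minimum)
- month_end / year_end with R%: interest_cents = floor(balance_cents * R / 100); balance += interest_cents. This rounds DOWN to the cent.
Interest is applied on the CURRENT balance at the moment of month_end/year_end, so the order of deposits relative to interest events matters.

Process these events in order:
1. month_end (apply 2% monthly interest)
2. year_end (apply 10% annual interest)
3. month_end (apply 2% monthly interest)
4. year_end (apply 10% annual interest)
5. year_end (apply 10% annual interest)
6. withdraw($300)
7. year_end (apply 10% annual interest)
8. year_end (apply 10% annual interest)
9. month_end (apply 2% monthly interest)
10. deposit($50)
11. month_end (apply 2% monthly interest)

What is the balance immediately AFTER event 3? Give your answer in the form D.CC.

After 1 (month_end (apply 2% monthly interest)): balance=$1020.00 total_interest=$20.00
After 2 (year_end (apply 10% annual interest)): balance=$1122.00 total_interest=$122.00
After 3 (month_end (apply 2% monthly interest)): balance=$1144.44 total_interest=$144.44

Answer: 1144.44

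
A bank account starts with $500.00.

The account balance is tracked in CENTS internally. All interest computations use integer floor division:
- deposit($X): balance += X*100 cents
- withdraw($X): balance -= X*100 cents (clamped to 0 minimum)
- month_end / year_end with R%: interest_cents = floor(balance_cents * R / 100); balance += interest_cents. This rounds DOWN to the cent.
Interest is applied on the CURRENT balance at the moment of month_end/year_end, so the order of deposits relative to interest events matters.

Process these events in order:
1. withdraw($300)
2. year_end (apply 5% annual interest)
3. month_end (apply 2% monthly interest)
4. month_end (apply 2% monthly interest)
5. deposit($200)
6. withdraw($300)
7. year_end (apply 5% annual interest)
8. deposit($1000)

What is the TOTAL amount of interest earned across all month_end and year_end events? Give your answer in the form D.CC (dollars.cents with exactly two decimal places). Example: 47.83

After 1 (withdraw($300)): balance=$200.00 total_interest=$0.00
After 2 (year_end (apply 5% annual interest)): balance=$210.00 total_interest=$10.00
After 3 (month_end (apply 2% monthly interest)): balance=$214.20 total_interest=$14.20
After 4 (month_end (apply 2% monthly interest)): balance=$218.48 total_interest=$18.48
After 5 (deposit($200)): balance=$418.48 total_interest=$18.48
After 6 (withdraw($300)): balance=$118.48 total_interest=$18.48
After 7 (year_end (apply 5% annual interest)): balance=$124.40 total_interest=$24.40
After 8 (deposit($1000)): balance=$1124.40 total_interest=$24.40

Answer: 24.40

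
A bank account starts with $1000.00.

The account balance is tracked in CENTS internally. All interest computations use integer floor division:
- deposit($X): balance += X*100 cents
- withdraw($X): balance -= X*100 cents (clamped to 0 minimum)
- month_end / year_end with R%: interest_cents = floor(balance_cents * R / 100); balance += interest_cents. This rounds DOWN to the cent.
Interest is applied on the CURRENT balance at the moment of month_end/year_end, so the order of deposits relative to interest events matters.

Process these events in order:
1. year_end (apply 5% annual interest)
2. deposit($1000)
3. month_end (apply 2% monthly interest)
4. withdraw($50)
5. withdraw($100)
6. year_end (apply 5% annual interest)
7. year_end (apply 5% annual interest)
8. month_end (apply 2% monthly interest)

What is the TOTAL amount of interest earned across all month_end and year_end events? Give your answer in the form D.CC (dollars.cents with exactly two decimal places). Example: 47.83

Answer: 332.74

Derivation:
After 1 (year_end (apply 5% annual interest)): balance=$1050.00 total_interest=$50.00
After 2 (deposit($1000)): balance=$2050.00 total_interest=$50.00
After 3 (month_end (apply 2% monthly interest)): balance=$2091.00 total_interest=$91.00
After 4 (withdraw($50)): balance=$2041.00 total_interest=$91.00
After 5 (withdraw($100)): balance=$1941.00 total_interest=$91.00
After 6 (year_end (apply 5% annual interest)): balance=$2038.05 total_interest=$188.05
After 7 (year_end (apply 5% annual interest)): balance=$2139.95 total_interest=$289.95
After 8 (month_end (apply 2% monthly interest)): balance=$2182.74 total_interest=$332.74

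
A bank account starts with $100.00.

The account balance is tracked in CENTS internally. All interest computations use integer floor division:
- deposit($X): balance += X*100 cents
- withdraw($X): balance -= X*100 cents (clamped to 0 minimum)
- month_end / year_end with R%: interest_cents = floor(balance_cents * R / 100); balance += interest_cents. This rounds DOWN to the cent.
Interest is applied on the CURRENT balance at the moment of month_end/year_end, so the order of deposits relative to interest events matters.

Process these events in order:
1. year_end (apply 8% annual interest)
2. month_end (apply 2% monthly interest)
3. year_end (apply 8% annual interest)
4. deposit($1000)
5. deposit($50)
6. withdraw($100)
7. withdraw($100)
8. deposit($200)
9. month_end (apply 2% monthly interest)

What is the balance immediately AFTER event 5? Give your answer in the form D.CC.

After 1 (year_end (apply 8% annual interest)): balance=$108.00 total_interest=$8.00
After 2 (month_end (apply 2% monthly interest)): balance=$110.16 total_interest=$10.16
After 3 (year_end (apply 8% annual interest)): balance=$118.97 total_interest=$18.97
After 4 (deposit($1000)): balance=$1118.97 total_interest=$18.97
After 5 (deposit($50)): balance=$1168.97 total_interest=$18.97

Answer: 1168.97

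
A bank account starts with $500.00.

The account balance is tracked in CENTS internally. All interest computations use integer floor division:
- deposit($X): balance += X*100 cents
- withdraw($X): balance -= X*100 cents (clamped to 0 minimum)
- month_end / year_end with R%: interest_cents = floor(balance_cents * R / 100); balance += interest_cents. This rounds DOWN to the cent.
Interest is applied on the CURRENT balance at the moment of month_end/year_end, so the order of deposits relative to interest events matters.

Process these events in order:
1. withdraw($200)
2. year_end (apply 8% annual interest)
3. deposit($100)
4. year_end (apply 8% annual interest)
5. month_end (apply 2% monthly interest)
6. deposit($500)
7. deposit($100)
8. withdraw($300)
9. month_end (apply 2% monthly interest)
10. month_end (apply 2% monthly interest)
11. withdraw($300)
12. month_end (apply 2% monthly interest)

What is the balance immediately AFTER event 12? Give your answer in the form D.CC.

Answer: 508.01

Derivation:
After 1 (withdraw($200)): balance=$300.00 total_interest=$0.00
After 2 (year_end (apply 8% annual interest)): balance=$324.00 total_interest=$24.00
After 3 (deposit($100)): balance=$424.00 total_interest=$24.00
After 4 (year_end (apply 8% annual interest)): balance=$457.92 total_interest=$57.92
After 5 (month_end (apply 2% monthly interest)): balance=$467.07 total_interest=$67.07
After 6 (deposit($500)): balance=$967.07 total_interest=$67.07
After 7 (deposit($100)): balance=$1067.07 total_interest=$67.07
After 8 (withdraw($300)): balance=$767.07 total_interest=$67.07
After 9 (month_end (apply 2% monthly interest)): balance=$782.41 total_interest=$82.41
After 10 (month_end (apply 2% monthly interest)): balance=$798.05 total_interest=$98.05
After 11 (withdraw($300)): balance=$498.05 total_interest=$98.05
After 12 (month_end (apply 2% monthly interest)): balance=$508.01 total_interest=$108.01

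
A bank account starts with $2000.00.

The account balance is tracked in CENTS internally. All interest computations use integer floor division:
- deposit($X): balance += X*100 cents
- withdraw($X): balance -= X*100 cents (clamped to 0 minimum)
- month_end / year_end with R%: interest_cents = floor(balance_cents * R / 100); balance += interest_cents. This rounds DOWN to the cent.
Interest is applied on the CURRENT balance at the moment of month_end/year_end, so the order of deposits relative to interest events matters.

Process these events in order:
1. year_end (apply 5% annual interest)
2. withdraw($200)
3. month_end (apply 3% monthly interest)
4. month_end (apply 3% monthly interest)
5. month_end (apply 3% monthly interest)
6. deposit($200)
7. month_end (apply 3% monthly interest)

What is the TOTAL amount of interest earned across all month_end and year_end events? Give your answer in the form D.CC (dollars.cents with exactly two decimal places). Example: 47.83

After 1 (year_end (apply 5% annual interest)): balance=$2100.00 total_interest=$100.00
After 2 (withdraw($200)): balance=$1900.00 total_interest=$100.00
After 3 (month_end (apply 3% monthly interest)): balance=$1957.00 total_interest=$157.00
After 4 (month_end (apply 3% monthly interest)): balance=$2015.71 total_interest=$215.71
After 5 (month_end (apply 3% monthly interest)): balance=$2076.18 total_interest=$276.18
After 6 (deposit($200)): balance=$2276.18 total_interest=$276.18
After 7 (month_end (apply 3% monthly interest)): balance=$2344.46 total_interest=$344.46

Answer: 344.46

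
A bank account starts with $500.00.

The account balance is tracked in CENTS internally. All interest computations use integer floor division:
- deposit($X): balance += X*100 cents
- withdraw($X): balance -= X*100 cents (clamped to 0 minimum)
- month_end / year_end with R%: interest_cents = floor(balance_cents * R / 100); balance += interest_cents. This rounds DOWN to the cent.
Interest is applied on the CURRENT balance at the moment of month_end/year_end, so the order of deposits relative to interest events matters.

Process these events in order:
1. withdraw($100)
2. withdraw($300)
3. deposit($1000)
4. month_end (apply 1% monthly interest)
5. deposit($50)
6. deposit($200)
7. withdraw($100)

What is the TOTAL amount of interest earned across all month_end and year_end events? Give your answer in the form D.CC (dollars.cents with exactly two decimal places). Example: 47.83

Answer: 11.00

Derivation:
After 1 (withdraw($100)): balance=$400.00 total_interest=$0.00
After 2 (withdraw($300)): balance=$100.00 total_interest=$0.00
After 3 (deposit($1000)): balance=$1100.00 total_interest=$0.00
After 4 (month_end (apply 1% monthly interest)): balance=$1111.00 total_interest=$11.00
After 5 (deposit($50)): balance=$1161.00 total_interest=$11.00
After 6 (deposit($200)): balance=$1361.00 total_interest=$11.00
After 7 (withdraw($100)): balance=$1261.00 total_interest=$11.00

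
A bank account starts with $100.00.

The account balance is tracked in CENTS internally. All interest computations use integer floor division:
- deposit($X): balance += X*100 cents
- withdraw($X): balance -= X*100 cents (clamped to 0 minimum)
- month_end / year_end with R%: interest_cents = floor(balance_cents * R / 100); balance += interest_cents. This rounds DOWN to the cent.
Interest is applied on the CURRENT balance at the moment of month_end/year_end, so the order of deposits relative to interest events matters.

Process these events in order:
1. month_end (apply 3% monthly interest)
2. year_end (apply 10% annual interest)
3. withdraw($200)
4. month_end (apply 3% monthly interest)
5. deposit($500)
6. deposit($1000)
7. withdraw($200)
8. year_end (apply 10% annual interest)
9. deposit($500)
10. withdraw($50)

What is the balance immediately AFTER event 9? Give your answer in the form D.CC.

After 1 (month_end (apply 3% monthly interest)): balance=$103.00 total_interest=$3.00
After 2 (year_end (apply 10% annual interest)): balance=$113.30 total_interest=$13.30
After 3 (withdraw($200)): balance=$0.00 total_interest=$13.30
After 4 (month_end (apply 3% monthly interest)): balance=$0.00 total_interest=$13.30
After 5 (deposit($500)): balance=$500.00 total_interest=$13.30
After 6 (deposit($1000)): balance=$1500.00 total_interest=$13.30
After 7 (withdraw($200)): balance=$1300.00 total_interest=$13.30
After 8 (year_end (apply 10% annual interest)): balance=$1430.00 total_interest=$143.30
After 9 (deposit($500)): balance=$1930.00 total_interest=$143.30

Answer: 1930.00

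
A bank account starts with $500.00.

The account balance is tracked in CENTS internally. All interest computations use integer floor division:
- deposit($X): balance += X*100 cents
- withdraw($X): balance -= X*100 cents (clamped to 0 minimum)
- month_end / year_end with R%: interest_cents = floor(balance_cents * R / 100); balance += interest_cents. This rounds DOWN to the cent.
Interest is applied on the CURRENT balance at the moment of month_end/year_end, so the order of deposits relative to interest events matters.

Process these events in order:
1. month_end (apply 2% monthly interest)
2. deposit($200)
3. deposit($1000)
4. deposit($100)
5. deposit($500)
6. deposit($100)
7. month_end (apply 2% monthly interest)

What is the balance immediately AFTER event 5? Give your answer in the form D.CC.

Answer: 2310.00

Derivation:
After 1 (month_end (apply 2% monthly interest)): balance=$510.00 total_interest=$10.00
After 2 (deposit($200)): balance=$710.00 total_interest=$10.00
After 3 (deposit($1000)): balance=$1710.00 total_interest=$10.00
After 4 (deposit($100)): balance=$1810.00 total_interest=$10.00
After 5 (deposit($500)): balance=$2310.00 total_interest=$10.00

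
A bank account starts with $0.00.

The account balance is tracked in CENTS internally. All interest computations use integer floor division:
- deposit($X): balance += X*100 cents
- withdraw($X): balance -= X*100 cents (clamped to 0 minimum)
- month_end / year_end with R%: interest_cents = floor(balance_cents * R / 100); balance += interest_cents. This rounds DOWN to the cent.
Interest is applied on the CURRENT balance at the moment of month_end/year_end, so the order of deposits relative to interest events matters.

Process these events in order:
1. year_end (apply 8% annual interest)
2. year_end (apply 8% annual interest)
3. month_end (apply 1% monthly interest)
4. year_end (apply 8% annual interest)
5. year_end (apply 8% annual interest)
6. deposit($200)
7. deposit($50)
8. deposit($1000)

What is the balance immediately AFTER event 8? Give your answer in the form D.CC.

After 1 (year_end (apply 8% annual interest)): balance=$0.00 total_interest=$0.00
After 2 (year_end (apply 8% annual interest)): balance=$0.00 total_interest=$0.00
After 3 (month_end (apply 1% monthly interest)): balance=$0.00 total_interest=$0.00
After 4 (year_end (apply 8% annual interest)): balance=$0.00 total_interest=$0.00
After 5 (year_end (apply 8% annual interest)): balance=$0.00 total_interest=$0.00
After 6 (deposit($200)): balance=$200.00 total_interest=$0.00
After 7 (deposit($50)): balance=$250.00 total_interest=$0.00
After 8 (deposit($1000)): balance=$1250.00 total_interest=$0.00

Answer: 1250.00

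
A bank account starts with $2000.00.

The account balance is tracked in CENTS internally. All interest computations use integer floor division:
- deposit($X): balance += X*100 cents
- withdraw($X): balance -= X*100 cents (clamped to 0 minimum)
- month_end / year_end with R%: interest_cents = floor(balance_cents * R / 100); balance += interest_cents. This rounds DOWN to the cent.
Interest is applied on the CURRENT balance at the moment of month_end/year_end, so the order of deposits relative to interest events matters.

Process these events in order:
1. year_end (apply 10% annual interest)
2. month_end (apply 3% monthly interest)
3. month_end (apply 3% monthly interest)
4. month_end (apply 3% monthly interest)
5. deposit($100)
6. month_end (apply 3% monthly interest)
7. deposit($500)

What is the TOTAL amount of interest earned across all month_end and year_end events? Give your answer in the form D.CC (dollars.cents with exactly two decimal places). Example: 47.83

After 1 (year_end (apply 10% annual interest)): balance=$2200.00 total_interest=$200.00
After 2 (month_end (apply 3% monthly interest)): balance=$2266.00 total_interest=$266.00
After 3 (month_end (apply 3% monthly interest)): balance=$2333.98 total_interest=$333.98
After 4 (month_end (apply 3% monthly interest)): balance=$2403.99 total_interest=$403.99
After 5 (deposit($100)): balance=$2503.99 total_interest=$403.99
After 6 (month_end (apply 3% monthly interest)): balance=$2579.10 total_interest=$479.10
After 7 (deposit($500)): balance=$3079.10 total_interest=$479.10

Answer: 479.10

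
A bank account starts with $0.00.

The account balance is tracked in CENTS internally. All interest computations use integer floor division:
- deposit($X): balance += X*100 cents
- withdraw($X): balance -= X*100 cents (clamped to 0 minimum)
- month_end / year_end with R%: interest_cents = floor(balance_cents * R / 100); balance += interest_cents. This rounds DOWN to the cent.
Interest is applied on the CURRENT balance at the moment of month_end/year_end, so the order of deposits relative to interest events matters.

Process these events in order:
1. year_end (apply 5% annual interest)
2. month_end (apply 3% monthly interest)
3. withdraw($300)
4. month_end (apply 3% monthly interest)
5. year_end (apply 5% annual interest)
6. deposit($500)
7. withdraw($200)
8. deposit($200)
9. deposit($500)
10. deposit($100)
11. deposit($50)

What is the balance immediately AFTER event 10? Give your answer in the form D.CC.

Answer: 1100.00

Derivation:
After 1 (year_end (apply 5% annual interest)): balance=$0.00 total_interest=$0.00
After 2 (month_end (apply 3% monthly interest)): balance=$0.00 total_interest=$0.00
After 3 (withdraw($300)): balance=$0.00 total_interest=$0.00
After 4 (month_end (apply 3% monthly interest)): balance=$0.00 total_interest=$0.00
After 5 (year_end (apply 5% annual interest)): balance=$0.00 total_interest=$0.00
After 6 (deposit($500)): balance=$500.00 total_interest=$0.00
After 7 (withdraw($200)): balance=$300.00 total_interest=$0.00
After 8 (deposit($200)): balance=$500.00 total_interest=$0.00
After 9 (deposit($500)): balance=$1000.00 total_interest=$0.00
After 10 (deposit($100)): balance=$1100.00 total_interest=$0.00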